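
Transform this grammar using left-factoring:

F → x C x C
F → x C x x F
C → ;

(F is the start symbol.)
F → x C x F'
F' → C
F' → x F
C → ;

Left-factoring transforms A → αβ₁ | αβ₂ into A → αA' and A' → β₁ | β₂
(α is the longest common prefix among the alternatives). Repeat until
no nonterminal has two alternatives with a common prefix.

Round 1: F has alternatives sharing prefix 'x C x'. Introduce F': F → x C x F'
  Add: F' → C
  Add: F' → x F

No remaining common prefixes — done.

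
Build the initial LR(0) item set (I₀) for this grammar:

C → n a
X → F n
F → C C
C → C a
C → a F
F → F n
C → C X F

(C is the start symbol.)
{ [C → . C X F], [C → . C a], [C → . a F], [C → . n a], [C' → . C] }

First, augment the grammar with C' → C
I₀ = CLOSURE({ [C' → . C] }):
  [C' → . C] has the dot before C: add [C → . n a], [C → . C a], [C → . a F], [C → . C X F]
No further items can be added.

I₀ = { [C → . C X F], [C → . C a], [C → . a F], [C → . n a], [C' → . C] }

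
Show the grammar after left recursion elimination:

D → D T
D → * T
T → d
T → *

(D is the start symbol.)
D → * T D'
D' → T D'
D' → ε
T → d
T → *

D is directly left-recursive. The standard transformation for
  A → A α₁ | ... | A α_m | β₁ | ... | β_n
is
  A  → β₁ A' | ... | β_n A'
  A' → α₁ A' | ... | α_m A' | ε

D → * T becomes D → * T D'
D → D T becomes D' → T D'
Add D' → ε

Productions for other non-terminals are unchanged:
  T → d
  T → *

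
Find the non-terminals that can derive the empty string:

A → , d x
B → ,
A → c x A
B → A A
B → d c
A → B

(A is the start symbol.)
There are no ε-productions, so no non-terminal can derive ε.
No non-terminals are nullable.

Answer: None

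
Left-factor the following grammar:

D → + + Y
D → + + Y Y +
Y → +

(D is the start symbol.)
D → + + Y D'
D' → ε
D' → Y +
Y → +

Left-factoring transforms A → αβ₁ | αβ₂ into A → αA' and A' → β₁ | β₂
(α is the longest common prefix among the alternatives). Repeat until
no nonterminal has two alternatives with a common prefix.

Round 1: D has alternatives sharing prefix '+ + Y'. Introduce D': D → + + Y D'
  Add: D' → ε
  Add: D' → Y +

No remaining common prefixes — done.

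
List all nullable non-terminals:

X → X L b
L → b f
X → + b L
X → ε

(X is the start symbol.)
{ 'X' }

A non-terminal is nullable if it can derive ε (the empty string): either it has an ε-production, or it has a production whose right-hand side consists entirely of nullable non-terminals.

ε-productions: X → ε
So X is immediately nullable.
No further non-terminal can be added: every production for the remaining non-terminals contains a terminal or a non-nullable non-terminal.
Nullable = { 'X' }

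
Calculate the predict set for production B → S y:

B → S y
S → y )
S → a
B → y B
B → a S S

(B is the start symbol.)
PREDICT(B → S y) = (FIRST(RHS) \ {ε}) ∪ (FOLLOW(B) if ε ∈ FIRST(RHS), i.e. RHS ⇒* ε)
FIRST(S) = { 'a', 'y' }
FIRST(S y) = { 'a', 'y' }
ε ∉ FIRST(S y), so FOLLOW(B) is not added.
PREDICT(B → S y) = { 'a', 'y' }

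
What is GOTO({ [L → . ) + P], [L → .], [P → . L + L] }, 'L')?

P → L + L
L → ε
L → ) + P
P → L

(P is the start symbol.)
{ [P → L . + L] }

GOTO(I, 'L') = CLOSURE({ [A → αX.β] : [A → α.Xβ] ∈ I, X = 'L' })

Items with dot before 'L', with the dot advanced:
  [P → . L + L] → [P → L . + L]
Closure adds nothing (no advanced item has the dot before a non-terminal).

GOTO = { [P → L . + L] }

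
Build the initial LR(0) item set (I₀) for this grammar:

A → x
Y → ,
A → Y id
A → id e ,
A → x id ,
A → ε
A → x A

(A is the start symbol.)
First, augment the grammar with A' → A
I₀ = CLOSURE({ [A' → . A] }):
  [A' → . A] has the dot before A: add [A → . x], [A → . Y id], [A → . id e ,], [A → . x id ,], [A → .], [A → . x A]
  [A → . Y id] has the dot before Y: add [Y → . ,]
No further items can be added.

I₀ = { [A → . Y id], [A → . id e ,], [A → . x A], [A → . x id ,], [A → . x], [A → .], [A' → . A], [Y → . ,] }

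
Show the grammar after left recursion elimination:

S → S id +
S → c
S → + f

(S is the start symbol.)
S → c S'
S → + f S'
S' → id + S'
S' → ε

S is directly left-recursive. The standard transformation for
  A → A α₁ | ... | A α_m | β₁ | ... | β_n
is
  A  → β₁ A' | ... | β_n A'
  A' → α₁ A' | ... | α_m A' | ε

S → c becomes S → c S'
S → + f becomes S → + f S'
S → S id + becomes S' → id + S'
Add S' → ε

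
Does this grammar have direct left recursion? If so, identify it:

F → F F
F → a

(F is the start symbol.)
Yes, F is left-recursive

Direct left recursion occurs when N → N α for some non-terminal N (the right-hand side begins with the left-hand side itself).

F → F F: LEFT RECURSIVE (starts with F)
F → a: starts with a

The grammar has direct left recursion on: F.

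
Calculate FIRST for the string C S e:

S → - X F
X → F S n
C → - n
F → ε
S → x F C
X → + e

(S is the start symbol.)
{ '-' }

FIRST sets of the non-terminals involved (from the grammar, by fixed-point iteration):
  FIRST(C) = { '-' }

To compute FIRST(C S e), process the symbols left to right:
Symbol C is a non-terminal. Add FIRST(C) \ {ε} = { '-' }
C is not nullable (ε ∉ FIRST(C)), so stop here.
FIRST(C S e) = { '-' }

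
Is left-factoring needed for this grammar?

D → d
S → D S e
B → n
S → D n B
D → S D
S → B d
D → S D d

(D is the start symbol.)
Yes, D has productions with common prefix 'S D'; S has productions with common prefix 'D'

Left-factoring is needed when two productions for the same non-terminal
share a common prefix on the right-hand side.

Productions for D:
  D → d
  D → S D
  D → S D d
Productions for S:
  S → D S e
  S → D n B
  S → B d

Found common prefix 'S D' in productions for D
Found common prefix 'D' in productions for S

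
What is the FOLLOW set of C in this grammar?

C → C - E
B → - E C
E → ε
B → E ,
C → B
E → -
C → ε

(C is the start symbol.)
{ $, '-' }

To compute FOLLOW(C), find every occurrence of C on a right-hand side N → α C β: add FIRST(β) \ {ε}, and if β is empty or nullable also add FOLLOW(N). Iterate to a fixed point.

C is the start symbol, so $ ∈ FOLLOW(C).
In C → C - E: C is followed by '-' E, add FIRST('-' E) \ {ε} = { '-' }
In B → - E C: C is at the end, add FOLLOW(B)

The FOLLOW sets referred to above (computed the same way, to a fixed point):
  FOLLOW(B) = { $, '-' }

Taking the union: FOLLOW(C) = { $, '-' }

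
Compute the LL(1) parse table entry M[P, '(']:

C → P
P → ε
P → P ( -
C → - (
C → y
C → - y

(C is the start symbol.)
To find M[P, '('], we find productions for P where '(' is in the predict set (PREDICT(N → α) = (FIRST(α) \ {ε}) ∪ (FOLLOW(N) if α ⇒* ε)).

Relevant sets:
  FIRST(P) = { '(', ε }
  FOLLOW(P) = { $, '(' }

P → ε: PREDICT = { $, '(' }
  '(' is in predict set, so this production goes in M[P, '(']
P → P ( -: PREDICT = { '(' }
  '(' is in predict set, so this production goes in M[P, '(']

M[P, '('] = P → ε, P → P ( -  (a multiply-defined cell — the grammar is not LL(1))

Answer: P → ε, P → P ( -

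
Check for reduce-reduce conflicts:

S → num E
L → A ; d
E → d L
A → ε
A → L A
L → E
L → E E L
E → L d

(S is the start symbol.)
Yes — I4: [A → .] vs [L → E .]; I7: [A → .] vs [L → E .]; I8: [A → .] vs [E → d L .]; I10: [A → .] vs [E → L d .]; I13: [A → .] vs [L → E .]; I14: [A → .] vs [L → E E L .]

Augment with S' → S and build the canonical LR(0) collection (I0 = CLOSURE({[S' → . S]}), then GOTO on every symbol after a dot until no new states appear). It has 15 states:
  I0: { [S → . num E], [S' → . S] }  — shift
  I1: { [S' → S .] }  — accept
  I2: { [A → . L A], [A → .], [E → . L d], [E → . d L], [L → . A ; d], [L → . E E L], [L → . E], [S → num . E] }  — shift, reduce
  I3: { [L → A . ; d] }  — shift
  I4: { [A → . L A], [A → .], [E → . L d], [E → . d L], [L → . A ; d], [L → . E E L], [L → . E], [L → E . E L], [L → E .], [S → num E .] }  — shift, 3 reduces
  I5: { [A → . L A], [A → .], [A → L . A], [E → . L d], [E → . d L], [E → L . d], [L → . A ; d], [L → . E E L], [L → . E] }  — shift, reduce
  I6: { [A → . L A], [A → .], [E → . L d], [E → . d L], [E → d . L], [L → . A ; d], [L → . E E L], [L → . E] }  — shift, reduce
  I7: { [A → . L A], [A → .], [E → . L d], [E → . d L], [L → . A ; d], [L → . E E L], [L → . E], [L → E . E L], [L → E .] }  — shift, 2 reduces
  I8: { [A → . L A], [A → .], [A → L . A], [E → . L d], [E → . d L], [E → L . d], [E → d L .], [L → . A ; d], [L → . E E L], [L → . E] }  — shift, 2 reduces
  I9: { [A → L A .], [L → A . ; d] }  — shift, reduce
  I10: { [A → . L A], [A → .], [E → . L d], [E → . d L], [E → L d .], [E → d . L], [L → . A ; d], [L → . E E L], [L → . E] }  — shift, 2 reduces
  I11: { [L → A ; . d] }  — shift
  I12: { [L → A ; d .] }  — reduce
  I13: { [A → . L A], [A → .], [E → . L d], [E → . d L], [L → . A ; d], [L → . E E L], [L → . E], [L → E . E L], [L → E .], [L → E E . L] }  — shift, 2 reduces
  I14: { [A → . L A], [A → .], [A → L . A], [E → . L d], [E → . d L], [E → L . d], [L → . A ; d], [L → . E E L], [L → . E], [L → E E L .] }  — shift, 2 reduces

I4 contains complete items [A → .], [L → E .], [S → num E .] — reduce-reduce conflict.
I7 contains complete items [A → .], [L → E .] — reduce-reduce conflict.
I8 contains complete items [A → .], [E → d L .] — reduce-reduce conflict.
I10 contains complete items [A → .], [E → L d .] — reduce-reduce conflict.
I13 contains complete items [A → .], [L → E .] — reduce-reduce conflict.
I14 contains complete items [A → .], [L → E E L .] — reduce-reduce conflict.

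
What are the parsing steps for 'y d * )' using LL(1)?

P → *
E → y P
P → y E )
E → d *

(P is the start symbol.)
LL(1) parsing maintains a stack (initially the start symbol over $) and the input. At each step: if the stack top is a terminal, match it against the current input token; if it is a non-terminal N, replace it with the RHS of M[N, lookahead] (the unique production whose predict set contains the lookahead).

Stack is shown with the top on the left.

Stack    Input      Action
--------------------------
P $      y d * ) $  output P → y E )
y E ) $  y d * ) $  match 'y'
E ) $    d * ) $    output E → d *
d * ) $  d * ) $    match 'd'
* ) $    * ) $      match '*'
) $      ) $        match ')'
$        $          accept

The string is accepted.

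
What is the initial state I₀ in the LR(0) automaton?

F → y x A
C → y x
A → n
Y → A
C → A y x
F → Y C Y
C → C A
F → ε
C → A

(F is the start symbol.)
{ [A → . n], [F → . Y C Y], [F → . y x A], [F → .], [F' → . F], [Y → . A] }

First, augment the grammar with F' → F
I₀ = CLOSURE({ [F' → . F] }):
  [F' → . F] has the dot before F: add [F → . y x A], [F → . Y C Y], [F → .]
  [F → . Y C Y] has the dot before Y: add [Y → . A]
  [Y → . A] has the dot before A: add [A → . n]
No further items can be added.

I₀ = { [A → . n], [F → . Y C Y], [F → . y x A], [F → .], [F' → . F], [Y → . A] }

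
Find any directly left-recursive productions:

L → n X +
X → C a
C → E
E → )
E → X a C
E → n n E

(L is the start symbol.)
L → n X +: starts with n
X → C a: starts with C
C → E: starts with E
E → ): starts with ')'
E → X a C: starts with X
E → n n E: starts with n

No direct left recursion found.

Answer: No direct left recursion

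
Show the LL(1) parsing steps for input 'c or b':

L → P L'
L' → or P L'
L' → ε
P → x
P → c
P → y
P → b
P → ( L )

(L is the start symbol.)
Stack is shown with the top on the left.

Stack      Input     Action
---------------------------
L $        c or b $  output L → P L'
P L' $     c or b $  output P → c
c L' $     c or b $  match 'c'
L' $       or b $    output L' → or P L'
or P L' $  or b $    match 'or'
P L' $     b $       output P → b
b L' $     b $       match 'b'
L' $       $         output L' → ε
$          $         accept

The string is accepted.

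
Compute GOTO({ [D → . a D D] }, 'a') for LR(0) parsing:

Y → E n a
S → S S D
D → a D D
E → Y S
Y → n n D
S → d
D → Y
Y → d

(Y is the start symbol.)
{ [D → . Y], [D → . a D D], [D → a . D D], [E → . Y S], [Y → . E n a], [Y → . d], [Y → . n n D] }

GOTO(I, 'a') = CLOSURE({ [A → αX.β] : [A → α.Xβ] ∈ I, X = 'a' })

Items with dot before 'a', with the dot advanced:
  [D → . a D D] → [D → a . D D]
Closure of the advanced items:
  [D → a . D D] has the dot before D: add [D → . a D D], [D → . Y]
  [D → . Y] has the dot before Y: add [Y → . E n a], [Y → . n n D], [Y → . d]
  [Y → . E n a] has the dot before E: add [E → . Y S]

GOTO = { [D → . Y], [D → . a D D], [D → a . D D], [E → . Y S], [Y → . E n a], [Y → . d], [Y → . n n D] }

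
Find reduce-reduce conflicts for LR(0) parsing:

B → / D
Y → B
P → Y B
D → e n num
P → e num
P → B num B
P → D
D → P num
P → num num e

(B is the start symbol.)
Augment with B' → B and build the canonical LR(0) collection (I0 = CLOSURE({[B' → . B]}), then GOTO on every symbol after a dot until no new states appear). It has 18 states:
  I0: { [B → . / D], [B' → . B] }  — shift
  I1: { [B → . / D], [B → / . D], [D → . P num], [D → . e n num], [P → . B num B], [P → . D], [P → . Y B], [P → . e num], [P → . num num e], [Y → . B] }  — shift
  I2: { [B' → B .] }  — accept
  I3: { [P → B . num B], [Y → B .] }  — shift, reduce
  I4: { [B → / D .], [P → D .] }  — 2 reduces
  I5: { [D → P . num] }  — shift
  I6: { [B → . / D], [P → Y . B] }  — shift
  I7: { [D → e . n num], [P → e . num] }  — shift
  I8: { [P → num . num e] }  — shift
  I9: { [P → num num . e] }  — shift
  I10: { [P → num num e .] }  — reduce
  I11: { [D → e n . num] }  — shift
  I12: { [P → e num .] }  — reduce
  I13: { [D → e n num .] }  — reduce
  I14: { [P → Y B .] }  — reduce
  I15: { [D → P num .] }  — reduce
  I16: { [B → . / D], [P → B num . B] }  — shift
  I17: { [P → B num B .] }  — reduce

I4 contains complete items [B → / D .], [P → D .] — reduce-reduce conflict.

Answer: Yes — I4: [B → / D .] vs [P → D .]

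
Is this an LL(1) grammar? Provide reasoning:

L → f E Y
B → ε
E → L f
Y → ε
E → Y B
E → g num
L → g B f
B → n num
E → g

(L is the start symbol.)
No. Predict set conflict for E: { 'f' }

A grammar is LL(1) if for each non-terminal N with multiple productions, the predict sets of those productions are pairwise disjoint, where PREDICT(N → α) = (FIRST(α) \ {ε}) ∪ (FOLLOW(N) if α ⇒* ε).

Relevant sets:
  FIRST(L) = { 'f', 'g' }
  FIRST(Y) = { ε }
  FIRST(B) = { 'n', ε }
  FOLLOW(B) = { $, 'f' }
  FOLLOW(E) = { $, 'f' }

For L:
  PREDICT(L → f E Y) = { 'f' }
  PREDICT(L → g B f) = { 'g' }
For B:
  PREDICT(B → ε) = { $, 'f' }
  PREDICT(B → n num) = { 'n' }
For E:
  PREDICT(E → L f) = { 'f', 'g' }
  PREDICT(E → Y B) = { $, 'f', 'n' }
  PREDICT(E → g num) = { 'g' }
  PREDICT(E → g) = { 'g' }
Y has a single production, so nothing to check there.

Conflict found: Predict set conflict for E: { 'f' }
The grammar is NOT LL(1).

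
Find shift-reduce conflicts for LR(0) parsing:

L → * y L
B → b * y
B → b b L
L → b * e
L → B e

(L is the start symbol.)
Augment with L' → L and build the canonical LR(0) collection (I0 = CLOSURE({[L' → . L]}), then GOTO on every symbol after a dot until no new states appear). It has 13 states:
  I0: { [B → . b * y], [B → . b b L], [L → . * y L], [L → . B e], [L → . b * e], [L' → . L] }  — shift
  I1: { [L → * . y L] }  — shift
  I2: { [L → B . e] }  — shift
  I3: { [L' → L .] }  — accept
  I4: { [B → b . * y], [B → b . b L], [L → b . * e] }  — shift
  I5: { [B → b * . y], [L → b * . e] }  — shift
  I6: { [B → . b * y], [B → . b b L], [B → b b . L], [L → . * y L], [L → . B e], [L → . b * e] }  — shift
  I7: { [B → b b L .] }  — reduce
  I8: { [L → b * e .] }  — reduce
  I9: { [B → b * y .] }  — reduce
  I10: { [L → B e .] }  — reduce
  I11: { [B → . b * y], [B → . b b L], [L → * y . L], [L → . * y L], [L → . B e], [L → . b * e] }  — shift
  I12: { [L → * y L .] }  — reduce

No state contains both a complete item and a shift item.

Answer: No shift-reduce conflicts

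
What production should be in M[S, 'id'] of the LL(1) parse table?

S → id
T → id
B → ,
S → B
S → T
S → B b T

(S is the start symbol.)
S → id, S → T

To find M[S, 'id'], we find productions for S where 'id' is in the predict set (PREDICT(N → α) = (FIRST(α) \ {ε}) ∪ (FOLLOW(N) if α ⇒* ε)).

Relevant sets:
  FIRST(B) = { ',' }
  FIRST(T) = { 'id' }

S → id: PREDICT = { 'id' }
  'id' is in predict set, so this production goes in M[S, 'id']
S → B: PREDICT = { ',' }
S → T: PREDICT = { 'id' }
  'id' is in predict set, so this production goes in M[S, 'id']
S → B b T: PREDICT = { ',' }

M[S, 'id'] = S → id, S → T  (a multiply-defined cell — the grammar is not LL(1))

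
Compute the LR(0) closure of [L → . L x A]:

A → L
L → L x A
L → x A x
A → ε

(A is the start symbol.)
{ [L → . L x A], [L → . x A x] }

To compute CLOSURE, for each item [A → α.Bβ] where B is a non-terminal, add [B → .γ] for all productions B → γ; repeat for the newly added items until nothing changes.

Start with: [L → . L x A]
  [L → . L x A] has the dot before L: add [L → . x A x]
No further items can be added.

CLOSURE = { [L → . L x A], [L → . x A x] }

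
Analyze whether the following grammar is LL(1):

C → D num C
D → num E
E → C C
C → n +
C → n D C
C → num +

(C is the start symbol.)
No. Predict set conflict for C: { 'num' }

A grammar is LL(1) if for each non-terminal N with multiple productions, the predict sets of those productions are pairwise disjoint, where PREDICT(N → α) = (FIRST(α) \ {ε}) ∪ (FOLLOW(N) if α ⇒* ε).

Relevant sets:
  FIRST(D) = { 'num' }

For C:
  PREDICT(C → D num C) = { 'num' }
  PREDICT(C → n '+') = { 'n' }
  PREDICT(C → n D C) = { 'n' }
  PREDICT(C → num '+') = { 'num' }
D, E have a single production, so nothing to check there.

Conflict found: Predict set conflict for C: { 'num' }
The grammar is NOT LL(1).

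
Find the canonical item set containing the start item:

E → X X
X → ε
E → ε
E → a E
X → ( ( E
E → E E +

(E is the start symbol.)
First, augment the grammar with E' → E
I₀ = CLOSURE({ [E' → . E] }):
  [E' → . E] has the dot before E: add [E → . X X], [E → .], [E → . a E], [E → . E E +]
  [E → . X X] has the dot before X: add [X → .], [X → . ( ( E]
No further items can be added.

I₀ = { [E → . E E +], [E → . X X], [E → . a E], [E → .], [E' → . E], [X → . ( ( E], [X → .] }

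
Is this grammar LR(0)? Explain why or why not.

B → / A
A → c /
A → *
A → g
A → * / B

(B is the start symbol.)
No. Shift-reduce conflict between [A → * .] and [A → * . / B]

Augment with B' → B and build the canonical LR(0) collection (I0 = CLOSURE({[B' → . B]}), then GOTO on every symbol after a dot until no new states appear). It has 10 states:
  I0: { [B → . / A], [B' → . B] }  — shift
  I1: { [A → . * / B], [A → . *], [A → . c /], [A → . g], [B → / . A] }  — shift
  I2: { [B' → B .] }  — accept
  I3: { [A → * . / B], [A → * .] }  — shift, reduce
  I4: { [B → / A .] }  — reduce
  I5: { [A → c . /] }  — shift
  I6: { [A → g .] }  — reduce
  I7: { [A → c / .] }  — reduce
  I8: { [A → * / . B], [B → . / A] }  — shift
  I9: { [A → * / B .] }  — reduce

Conflict in state I3:
  Shift-reduce conflict between [A → * .] and [A → * . / B]
So the grammar is NOT LR(0).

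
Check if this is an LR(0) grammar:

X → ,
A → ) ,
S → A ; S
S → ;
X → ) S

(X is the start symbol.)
Yes, the grammar is LR(0)

Augment with X' → X and build the canonical LR(0) collection (I0 = CLOSURE({[X' → . X]}), then GOTO on every symbol after a dot until no new states appear). It has 11 states:
  I0: { [X → . ) S], [X → . ,], [X' → . X] }  — shift
  I1: { [A → . ) ,], [S → . ;], [S → . A ; S], [X → ) . S] }  — shift
  I2: { [X → , .] }  — reduce
  I3: { [X' → X .] }  — accept
  I4: { [A → ) . ,] }  — shift
  I5: { [S → ; .] }  — reduce
  I6: { [S → A . ; S] }  — shift
  I7: { [X → ) S .] }  — reduce
  I8: { [A → . ) ,], [S → . ;], [S → . A ; S], [S → A ; . S] }  — shift
  I9: { [S → A ; S .] }  — reduce
  I10: { [A → ) , .] }  — reduce

Every state is either a pure shift/goto state or contains exactly one complete item and nothing to shift — no conflicts. The grammar is LR(0).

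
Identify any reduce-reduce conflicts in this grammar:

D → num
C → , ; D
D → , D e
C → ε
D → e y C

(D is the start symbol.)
A reduce-reduce conflict occurs when an LR(0) state has two complete items [A → α .] and [B → β .] — both call for a reduction, and with no lookahead the parser cannot choose between them.

Augment with D' → D and build the canonical LR(0) collection (I0 = CLOSURE({[D' → . D]}), then GOTO on every symbol after a dot until no new states appear). It has 12 states:
  I0: { [D → . , D e], [D → . e y C], [D → . num], [D' → . D] }  — shift
  I1: { [D → , . D e], [D → . , D e], [D → . e y C], [D → . num] }  — shift
  I2: { [D' → D .] }  — accept
  I3: { [D → e . y C] }  — shift
  I4: { [D → num .] }  — reduce
  I5: { [C → . , ; D], [C → .], [D → e y . C] }  — shift, reduce
  I6: { [C → , . ; D] }  — shift
  I7: { [D → e y C .] }  — reduce
  I8: { [C → , ; . D], [D → . , D e], [D → . e y C], [D → . num] }  — shift
  I9: { [C → , ; D .] }  — reduce
  I10: { [D → , D . e] }  — shift
  I11: { [D → , D e .] }  — reduce

No state contains more than one complete item.

Answer: No reduce-reduce conflicts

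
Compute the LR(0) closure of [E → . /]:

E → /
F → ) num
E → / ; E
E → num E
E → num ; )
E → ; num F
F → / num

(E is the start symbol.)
{ [E → . /] }

Start with: [E → . /]
The dot precedes the terminal '/', so nothing is added.

CLOSURE = { [E → . /] }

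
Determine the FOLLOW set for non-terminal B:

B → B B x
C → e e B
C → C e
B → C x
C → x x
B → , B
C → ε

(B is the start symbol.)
To compute FOLLOW(B), find every occurrence of B on a right-hand side N → α B β: add FIRST(β) \ {ε}, and if β is empty or nullable also add FOLLOW(N). Iterate to a fixed point.

B is the start symbol, so $ ∈ FOLLOW(B).
In B → B B x: B is followed by B x, add FIRST(B x) \ {ε} = { ',', 'e', 'x' }
In B → B B x: B is followed by x, add FIRST(x) \ {ε} = { 'x' }
In C → e e B: B is at the end, add FOLLOW(C)
In B → , B: B is at the end; this adds FOLLOW(B) to itself — nothing new

The FOLLOW sets referred to above (computed the same way, to a fixed point):
  FOLLOW(C) = { 'e', 'x' }

Taking the union: FOLLOW(B) = { $, ',', 'e', 'x' }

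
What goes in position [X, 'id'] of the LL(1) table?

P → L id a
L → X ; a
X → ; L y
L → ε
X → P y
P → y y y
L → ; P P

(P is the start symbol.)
To find M[X, 'id'], we find productions for X where 'id' is in the predict set (PREDICT(N → α) = (FIRST(α) \ {ε}) ∪ (FOLLOW(N) if α ⇒* ε)).

Relevant sets:
  FIRST(P) = { ';', 'id', 'y' }

X → ; L y: PREDICT = { ';' }
X → P y: PREDICT = { ';', 'id', 'y' }
  'id' is in predict set, so this production goes in M[X, 'id']

M[X, 'id'] = X → P y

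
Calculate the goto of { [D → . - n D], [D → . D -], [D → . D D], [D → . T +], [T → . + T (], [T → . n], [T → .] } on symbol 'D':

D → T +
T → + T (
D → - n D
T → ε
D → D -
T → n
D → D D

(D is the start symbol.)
{ [D → . - n D], [D → . D -], [D → . D D], [D → . T +], [D → D . -], [D → D . D], [T → . + T (], [T → . n], [T → .] }

GOTO(I, 'D') = CLOSURE({ [A → αX.β] : [A → α.Xβ] ∈ I, X = 'D' })

Items with dot before 'D', with the dot advanced:
  [D → . D -] → [D → D . -]
  [D → . D D] → [D → D . D]
Closure of the advanced items:
  [D → D . D] has the dot before D: add [D → . T +], [D → . - n D], [D → . D -], [D → . D D]
  [D → . T +] has the dot before T: add [T → . + T (], [T → .], [T → . n]

GOTO = { [D → . - n D], [D → . D -], [D → . D D], [D → . T +], [D → D . -], [D → D . D], [T → . + T (], [T → . n], [T → .] }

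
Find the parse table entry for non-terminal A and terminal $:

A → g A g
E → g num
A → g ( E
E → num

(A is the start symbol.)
To find M[A, $], we find productions for A where $ is in the predict set (PREDICT(N → α) = (FIRST(α) \ {ε}) ∪ (FOLLOW(N) if α ⇒* ε)).

A → g A g: PREDICT = { 'g' }
A → g ( E: PREDICT = { 'g' }

M[A, $] is empty (no production applies)

Answer: Empty (error entry)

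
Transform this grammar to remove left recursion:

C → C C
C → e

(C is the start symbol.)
C → e C'
C' → C C'
C' → ε

C is directly left-recursive. The standard transformation for
  A → A α₁ | ... | A α_m | β₁ | ... | β_n
is
  A  → β₁ A' | ... | β_n A'
  A' → α₁ A' | ... | α_m A' | ε

C → e becomes C → e C'
C → C C becomes C' → C C'
Add C' → ε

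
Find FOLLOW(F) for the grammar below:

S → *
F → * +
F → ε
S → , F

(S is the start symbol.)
In S → , F: F is at the end, add FOLLOW(S)

The FOLLOW sets referred to above (computed the same way, to a fixed point):
  FOLLOW(S) = { $ }

Taking the union: FOLLOW(F) = { $ }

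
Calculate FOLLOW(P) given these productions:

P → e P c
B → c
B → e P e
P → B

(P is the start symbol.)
P is the start symbol, so $ ∈ FOLLOW(P).
In P → e P c: P is followed by c, add FIRST(c) \ {ε} = { 'c' }
In B → e P e: P is followed by e, add FIRST(e) \ {ε} = { 'e' }

Taking the union: FOLLOW(P) = { $, 'c', 'e' }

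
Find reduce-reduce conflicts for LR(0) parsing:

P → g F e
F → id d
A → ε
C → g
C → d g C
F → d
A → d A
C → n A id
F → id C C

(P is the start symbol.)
A reduce-reduce conflict occurs when an LR(0) state has two complete items [A → α .] and [B → β .] — both call for a reduction, and with no lookahead the parser cannot choose between them.

Augment with P' → P and build the canonical LR(0) collection (I0 = CLOSURE({[P' → . P]}), then GOTO on every symbol after a dot until no new states appear). It has 19 states:
  I0: { [P → . g F e], [P' → . P] }  — shift
  I1: { [P' → P .] }  — accept
  I2: { [F → . d], [F → . id C C], [F → . id d], [P → g . F e] }  — shift
  I3: { [P → g F . e] }  — shift
  I4: { [F → d .] }  — reduce
  I5: { [C → . d g C], [C → . g], [C → . n A id], [F → id . C C], [F → id . d] }  — shift
  I6: { [C → . d g C], [C → . g], [C → . n A id], [F → id C . C] }  — shift
  I7: { [C → d . g C], [F → id d .] }  — shift, reduce
  I8: { [C → g .] }  — reduce
  I9: { [A → . d A], [A → .], [C → n . A id] }  — shift, reduce
  I10: { [C → n A . id] }  — shift
  I11: { [A → . d A], [A → .], [A → d . A] }  — shift, reduce
  I12: { [A → d A .] }  — reduce
  I13: { [C → n A id .] }  — reduce
  I14: { [C → . d g C], [C → . g], [C → . n A id], [C → d g . C] }  — shift
  I15: { [C → d g C .] }  — reduce
  I16: { [C → d . g C] }  — shift
  I17: { [F → id C C .] }  — reduce
  I18: { [P → g F e .] }  — reduce

No state contains more than one complete item.

Answer: No reduce-reduce conflicts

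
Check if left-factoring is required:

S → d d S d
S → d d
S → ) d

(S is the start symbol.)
Yes, S has productions with common prefix 'd d'

Left-factoring is needed when two productions for the same non-terminal
share a common prefix on the right-hand side.

Productions for S:
  S → d d S d
  S → d d
  S → ) d

Found common prefix 'd d' in productions for S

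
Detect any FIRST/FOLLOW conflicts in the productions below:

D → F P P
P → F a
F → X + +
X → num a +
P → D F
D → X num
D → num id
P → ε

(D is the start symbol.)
Nullable non-terminals: P.
FIRST sets used below: FIRST(F) = { 'num' }, FIRST(D) = { 'num' }

P: nullable alternative(s) P → ε; FOLLOW(P) = { $, 'num' }
  P → F a: FIRST \ {ε} = { 'num' } — overlaps FOLLOW(P) on { 'num' }: CONFLICT
  P → D F: FIRST \ {ε} = { 'num' } — overlaps FOLLOW(P) on { 'num' }: CONFLICT
  P → ε: FIRST \ {ε} = { } — this is the only nullable alternative, skip

D, F, X have no nullable alternative, so no FIRST/FOLLOW check is needed there.

So the grammar has 2 FIRST/FOLLOW conflicts (marked CONFLICT above).

Answer: Yes. P → F a with FOLLOW(P) on { 'num' }; P → D F with FOLLOW(P) on { 'num' }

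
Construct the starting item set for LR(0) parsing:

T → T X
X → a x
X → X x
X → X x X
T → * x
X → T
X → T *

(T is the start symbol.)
First, augment the grammar with T' → T
I₀ = CLOSURE({ [T' → . T] }):
  [T' → . T] has the dot before T: add [T → . T X], [T → . * x]
No further items can be added.

I₀ = { [T → . * x], [T → . T X], [T' → . T] }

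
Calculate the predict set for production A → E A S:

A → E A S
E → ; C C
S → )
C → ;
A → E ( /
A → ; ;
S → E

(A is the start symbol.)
{ ';' }

PREDICT(A → E A S) = (FIRST(RHS) \ {ε}) ∪ (FOLLOW(A) if ε ∈ FIRST(RHS), i.e. RHS ⇒* ε)
FIRST(E) = { ';' }
FIRST(E A S) = { ';' }
ε ∉ FIRST(E A S), so FOLLOW(A) is not added.
PREDICT(A → E A S) = { ';' }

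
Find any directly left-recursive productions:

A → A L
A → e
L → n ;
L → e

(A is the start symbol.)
A → A L: LEFT RECURSIVE (starts with A)
A → e: starts with e
L → n ;: starts with n
L → e: starts with e

The grammar has direct left recursion on: A.

Answer: Yes, A is left-recursive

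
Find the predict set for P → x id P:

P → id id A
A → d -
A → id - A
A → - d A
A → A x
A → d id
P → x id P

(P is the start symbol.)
{ 'x' }

PREDICT(P → x id P) = (FIRST(RHS) \ {ε}) ∪ (FOLLOW(P) if ε ∈ FIRST(RHS), i.e. RHS ⇒* ε)
FIRST(x id P) = { 'x' }
ε ∉ FIRST(x id P), so FOLLOW(P) is not added.
PREDICT(P → x id P) = { 'x' }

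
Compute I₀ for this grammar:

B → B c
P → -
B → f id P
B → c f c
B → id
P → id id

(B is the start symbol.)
{ [B → . B c], [B → . c f c], [B → . f id P], [B → . id], [B' → . B] }

First, augment the grammar with B' → B
I₀ = CLOSURE({ [B' → . B] }):
  [B' → . B] has the dot before B: add [B → . B c], [B → . f id P], [B → . c f c], [B → . id]
No further items can be added.

I₀ = { [B → . B c], [B → . c f c], [B → . f id P], [B → . id], [B' → . B] }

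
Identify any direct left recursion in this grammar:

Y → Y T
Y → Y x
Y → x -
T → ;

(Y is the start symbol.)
Y → Y T: LEFT RECURSIVE (starts with Y)
Y → Y x: LEFT RECURSIVE (starts with Y)
Y → x -: starts with x
T → ;: starts with ';'

The grammar has direct left recursion on: Y.

Answer: Yes, Y is left-recursive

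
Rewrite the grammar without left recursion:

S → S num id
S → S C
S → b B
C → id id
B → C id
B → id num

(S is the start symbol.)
S → b B S'
S' → num id S'
S' → C S'
S' → ε
C → id id
B → C id
B → id num

S is directly left-recursive. The standard transformation for
  A → A α₁ | ... | A α_m | β₁ | ... | β_n
is
  A  → β₁ A' | ... | β_n A'
  A' → α₁ A' | ... | α_m A' | ε

S → b B becomes S → b B S'
S → S num id becomes S' → num id S'
S → S C becomes S' → C S'
Add S' → ε

Productions for other non-terminals are unchanged:
  C → id id
  B → C id
  B → id num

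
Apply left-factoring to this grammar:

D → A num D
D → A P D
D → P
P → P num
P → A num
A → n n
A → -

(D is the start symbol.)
D → A D'
D' → num D
D' → P D
D → P
P → P num
P → A num
A → n n
A → -

Left-factoring transforms A → αβ₁ | αβ₂ into A → αA' and A' → β₁ | β₂
(α is the longest common prefix among the alternatives). Repeat until
no nonterminal has two alternatives with a common prefix.

Round 1: D has alternatives sharing prefix 'A'. Introduce D': D → A D'
  Add: D' → num D
  Add: D' → P D

No remaining common prefixes — done.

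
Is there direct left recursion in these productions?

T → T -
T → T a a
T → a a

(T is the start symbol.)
Yes, T is left-recursive

Direct left recursion occurs when N → N α for some non-terminal N (the right-hand side begins with the left-hand side itself).

T → T -: LEFT RECURSIVE (starts with T)
T → T a a: LEFT RECURSIVE (starts with T)
T → a a: starts with a

The grammar has direct left recursion on: T.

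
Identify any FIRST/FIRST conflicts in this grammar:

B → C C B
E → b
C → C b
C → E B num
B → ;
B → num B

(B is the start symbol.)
FIRST sets of the non-terminals at (or reachable through a nullable prefix from) the front of some alternative:
  FIRST(C) = { 'b' }
  FIRST(E) = { 'b' }

Productions for B:
  B → C C B: FIRST = { 'b' }
  B → ;: FIRST = { ';' }
  B → num B: FIRST = { 'num' }
Productions for C:
  C → C b: FIRST = { 'b' }
  C → E B num: FIRST = { 'b' }
E has only one production, so no FIRST/FIRST conflict is possible there.

Conflict for C: C → C b and C → E B num
  Overlap: { 'b' }

Answer: Yes. C → C b / C → E B num on { 'b' }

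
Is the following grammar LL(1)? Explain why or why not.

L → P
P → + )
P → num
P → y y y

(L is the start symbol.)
For P:
  PREDICT(P → '+' ')') = { '+' }
  PREDICT(P → num) = { 'num' }
  PREDICT(P → y y y) = { 'y' }
L has a single production, so nothing to check there.

All predict sets are disjoint. The grammar IS LL(1).

Answer: Yes, the grammar is LL(1).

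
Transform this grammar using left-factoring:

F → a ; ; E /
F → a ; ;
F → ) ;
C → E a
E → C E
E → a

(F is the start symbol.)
Left-factoring transforms A → αβ₁ | αβ₂ into A → αA' and A' → β₁ | β₂
(α is the longest common prefix among the alternatives). Repeat until
no nonterminal has two alternatives with a common prefix.

Round 1: F has alternatives sharing prefix 'a ; ;'. Introduce F': F → a ; ; F'
  Add: F' → E /
  Add: F' → ε

No remaining common prefixes — done.

Resulting grammar:
F → a ; ; F'
F' → E /
F' → ε
F → ) ;
C → E a
E → C E
E → a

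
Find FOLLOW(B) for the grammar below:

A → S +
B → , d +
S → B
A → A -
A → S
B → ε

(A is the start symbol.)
To compute FOLLOW(B), find every occurrence of B on a right-hand side N → α B β: add FIRST(β) \ {ε}, and if β is empty or nullable also add FOLLOW(N). Iterate to a fixed point.

In S → B: B is at the end, add FOLLOW(S)

The FOLLOW sets referred to above (computed the same way, to a fixed point):
  FOLLOW(S) = { $, '+', '-' }

Taking the union: FOLLOW(B) = { $, '+', '-' }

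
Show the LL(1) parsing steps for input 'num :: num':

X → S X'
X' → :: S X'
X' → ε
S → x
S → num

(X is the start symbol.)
Stack is shown with the top on the left.

Stack      Input         Action
-------------------------------
X $        num :: num $  output X → S X'
S X' $     num :: num $  output S → num
num X' $   num :: num $  match 'num'
X' $       :: num $      output X' → :: S X'
:: S X' $  :: num $      match '::'
S X' $     num $         output S → num
num X' $   num $         match 'num'
X' $       $             output X' → ε
$          $             accept

The string is accepted.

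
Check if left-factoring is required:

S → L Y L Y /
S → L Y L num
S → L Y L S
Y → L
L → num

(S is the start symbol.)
Left-factoring is needed when two productions for the same non-terminal
share a common prefix on the right-hand side.

Productions for S:
  S → L Y L Y /
  S → L Y L num
  S → L Y L S

Found common prefix 'L Y L' in productions for S

Answer: Yes, S has productions with common prefix 'L Y L'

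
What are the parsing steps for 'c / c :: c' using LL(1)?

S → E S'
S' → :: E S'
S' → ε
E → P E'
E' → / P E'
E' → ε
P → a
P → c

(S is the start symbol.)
LL(1) parsing maintains a stack (initially the start symbol over $) and the input. At each step: if the stack top is a terminal, match it against the current input token; if it is a non-terminal N, replace it with the RHS of M[N, lookahead] (the unique production whose predict set contains the lookahead).

Stack is shown with the top on the left.

Stack        Input         Action
---------------------------------
S $          c / c :: c $  output S → E S'
E S' $       c / c :: c $  output E → P E'
P E' S' $    c / c :: c $  output P → c
c E' S' $    c / c :: c $  match 'c'
E' S' $      / c :: c $    output E' → / P E'
/ P E' S' $  / c :: c $    match '/'
P E' S' $    c :: c $      output P → c
c E' S' $    c :: c $      match 'c'
E' S' $      :: c $        output E' → ε
S' $         :: c $        output S' → :: E S'
:: E S' $    :: c $        match '::'
E S' $       c $           output E → P E'
P E' S' $    c $           output P → c
c E' S' $    c $           match 'c'
E' S' $      $             output E' → ε
S' $         $             output S' → ε
$            $             accept

The string is accepted.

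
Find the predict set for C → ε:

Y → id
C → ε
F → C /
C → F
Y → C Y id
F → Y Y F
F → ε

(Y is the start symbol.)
PREDICT(C → ε) = (FIRST(RHS) \ {ε}) ∪ (FOLLOW(C) if ε ∈ FIRST(RHS), i.e. RHS ⇒* ε)
The right-hand side is ε (FIRST(ε) = { ε }), so the predict set is FOLLOW(C) = { '/', 'id' }
PREDICT(C → ε) = { '/', 'id' }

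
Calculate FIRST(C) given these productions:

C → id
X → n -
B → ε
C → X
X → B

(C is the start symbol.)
To compute FIRST(C), examine every production with C on the left-hand side, reading each right-hand side left to right until a non-nullable symbol is reached.

FIRST sets of the other non-terminals involved (by the same procedure, iterated to a fixed point):
  FIRST(X) = { 'n', ε }

From C → id:
  - id is a terminal: add 'id' and stop
From C → X:
  - X is a non-terminal: add FIRST(X) \ {ε} = { 'n' }
    X is nullable and nothing follows, so the whole right-hand side can vanish: ε ∈ FIRST(C)

Collecting: FIRST(C) = { 'id', 'n', ε }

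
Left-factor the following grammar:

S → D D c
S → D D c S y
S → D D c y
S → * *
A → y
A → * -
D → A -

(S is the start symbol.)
S → D D c S'
S' → ε
S' → S y
S' → y
S → * *
A → y
A → * -
D → A -

Left-factoring transforms A → αβ₁ | αβ₂ into A → αA' and A' → β₁ | β₂
(α is the longest common prefix among the alternatives). Repeat until
no nonterminal has two alternatives with a common prefix.

Round 1: S has alternatives sharing prefix 'D D c'. Introduce S': S → D D c S'
  Add: S' → ε
  Add: S' → S y
  Add: S' → y

No remaining common prefixes — done.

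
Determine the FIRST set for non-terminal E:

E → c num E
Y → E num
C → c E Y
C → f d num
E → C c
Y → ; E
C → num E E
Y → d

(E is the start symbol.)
FIRST sets of the other non-terminals involved (by the same procedure, iterated to a fixed point):
  FIRST(C) = { 'c', 'f', 'num' }

From E → c num E:
  - c is a terminal: add 'c' and stop
From E → C c:
  - C is a non-terminal: add FIRST(C) \ {ε} = { 'c', 'f', 'num' }
    C is not nullable, so stop

Collecting: FIRST(E) = { 'c', 'f', 'num' }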